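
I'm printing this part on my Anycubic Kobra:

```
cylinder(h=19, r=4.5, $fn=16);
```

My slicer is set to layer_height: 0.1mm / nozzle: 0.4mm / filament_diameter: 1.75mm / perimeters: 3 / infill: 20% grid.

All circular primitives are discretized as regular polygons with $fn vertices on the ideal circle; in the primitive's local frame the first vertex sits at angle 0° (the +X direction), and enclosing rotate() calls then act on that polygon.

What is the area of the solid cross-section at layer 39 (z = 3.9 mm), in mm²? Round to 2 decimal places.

At z = 3.9 mm: the cylinder: section is a regular 16-gon, circumradius r=4.5 (area = (16/2)·4.500²·sin(360°/16) = 61.99 mm²). Overall, the cross-section is a single solid region. Net area = 61.99 mm².

61.99 mm²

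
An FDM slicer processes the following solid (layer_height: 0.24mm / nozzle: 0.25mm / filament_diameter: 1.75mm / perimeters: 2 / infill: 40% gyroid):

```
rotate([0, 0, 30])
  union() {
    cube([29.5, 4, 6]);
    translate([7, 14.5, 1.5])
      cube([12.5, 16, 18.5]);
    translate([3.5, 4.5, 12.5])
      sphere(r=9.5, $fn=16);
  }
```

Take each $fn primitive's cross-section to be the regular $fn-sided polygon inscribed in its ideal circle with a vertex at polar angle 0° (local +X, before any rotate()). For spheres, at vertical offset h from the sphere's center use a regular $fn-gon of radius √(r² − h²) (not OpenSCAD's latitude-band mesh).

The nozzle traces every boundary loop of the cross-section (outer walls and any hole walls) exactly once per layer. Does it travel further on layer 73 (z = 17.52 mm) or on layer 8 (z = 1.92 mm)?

layer 8 (z = 1.92 mm)

Layer 73 (z = 17.52): the cube is not intersected at this z (z outside [0, 6]); the 12.5×16 cube at (7, 14.5) contributes its full rectangle (perimeter 57.00 mm); the sphere at (3.5, 4.5): section is a regular 16-gon, circumradius = √(r²−h²) = √(9.5²−5.02²) = 8.065 (perimeter = 2·16·8.065·sin(180°/16) = 50.35 mm); Combining (union): the 2 present regions are separate (no shared area or edge), so areas and boundary lengths simply add and each stays a separate island — boundary = 107.35 mm; (whole slice rotated 30° about Z — lengths, areas and connectivity unchanged). So its perimeter = 107.35 mm. Layer 8 (z = 1.92): the 29.5×4 cube contributes its full rectangle (perimeter 67.00 mm); the cube at (7, 14.5) (footprint 12.5×16) is included at this height (perimeter 57.00 mm); the sphere at (3.5, 4.5) is absent (|z−center|=10.580 > r=9.5); Taking the union: the 2 present regions are separate (no shared area or edge), so areas and boundary lengths simply add and each stays a separate island — boundary = 124.00 mm; (rotated 30° about Z; rotation is an isometry so areas/perimeters/island counts are preserved). So its perimeter = 124.00 mm. Layer 8 is larger (124.00 vs 107.35 mm).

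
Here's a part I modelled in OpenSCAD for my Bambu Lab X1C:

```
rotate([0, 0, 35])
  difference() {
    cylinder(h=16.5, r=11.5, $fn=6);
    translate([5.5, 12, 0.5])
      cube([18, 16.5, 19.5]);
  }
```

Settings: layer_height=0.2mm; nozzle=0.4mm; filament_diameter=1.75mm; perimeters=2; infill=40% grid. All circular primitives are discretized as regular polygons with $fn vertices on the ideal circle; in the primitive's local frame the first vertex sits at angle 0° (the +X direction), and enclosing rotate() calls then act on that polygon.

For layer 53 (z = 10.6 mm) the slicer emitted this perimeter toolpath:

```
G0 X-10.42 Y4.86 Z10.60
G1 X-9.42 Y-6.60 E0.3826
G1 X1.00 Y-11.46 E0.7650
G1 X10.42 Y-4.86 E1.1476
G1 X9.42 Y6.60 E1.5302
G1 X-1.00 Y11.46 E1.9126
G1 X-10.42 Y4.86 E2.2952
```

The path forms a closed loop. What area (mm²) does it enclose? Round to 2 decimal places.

343.66 mm²

Apply the shoelace formula to the sequence of (X, Y) vertices; enclosed area = 343.66 mm².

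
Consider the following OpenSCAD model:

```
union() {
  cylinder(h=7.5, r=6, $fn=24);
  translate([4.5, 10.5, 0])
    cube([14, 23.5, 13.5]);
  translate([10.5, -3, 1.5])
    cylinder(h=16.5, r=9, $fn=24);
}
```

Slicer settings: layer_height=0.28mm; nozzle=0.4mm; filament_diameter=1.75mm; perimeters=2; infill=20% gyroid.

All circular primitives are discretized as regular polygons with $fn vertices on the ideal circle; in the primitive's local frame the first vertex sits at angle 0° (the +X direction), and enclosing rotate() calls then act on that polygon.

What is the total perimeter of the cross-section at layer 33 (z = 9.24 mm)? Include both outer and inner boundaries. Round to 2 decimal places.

At z = 9.24 mm: the cylinder is not intersected at this z (z outside [0, 7.5]); the cube at (4.5, 10.5) is present — its section is the full 14×23.5 rectangle (perimeter 75.00 mm); the cylinder at (10.5, -3): section is a regular 24-gon, circumradius r=9 (perimeter = 2·24·9.000·sin(180°/24) = 56.39 mm); Taking the union: the 2 present regions are separate (no shared area or edge), so areas and boundary lengths simply add and each stays a separate island — boundary = 131.39 mm. Overall, the cross-section has 2 separate islands. Total boundary length (outer) = 131.39 mm.

131.39 mm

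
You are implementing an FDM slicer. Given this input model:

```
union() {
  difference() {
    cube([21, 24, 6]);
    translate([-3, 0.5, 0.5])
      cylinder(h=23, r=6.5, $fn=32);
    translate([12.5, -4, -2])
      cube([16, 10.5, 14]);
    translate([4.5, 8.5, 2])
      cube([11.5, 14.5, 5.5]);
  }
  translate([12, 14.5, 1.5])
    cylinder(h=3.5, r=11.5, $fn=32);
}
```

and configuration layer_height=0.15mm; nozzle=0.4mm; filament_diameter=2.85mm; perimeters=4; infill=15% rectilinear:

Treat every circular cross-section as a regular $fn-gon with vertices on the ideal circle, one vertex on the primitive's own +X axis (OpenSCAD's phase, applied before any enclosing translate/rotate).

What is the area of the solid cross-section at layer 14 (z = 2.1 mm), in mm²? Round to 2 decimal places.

At z = 2.1 mm: the cube (footprint 21×24) is included at this height (area 504.00 mm²); the r=6.5 cylinder at (-3, 0.5) contributes a regular 32-gon of circumradius 6.5 (area = (32/2)·6.500²·sin(360°/32) = 131.88 mm²); the 16×10.5 cube at (12.5, -4) contributes its full rectangle (area 168.00 mm²); the cube at (4.5, 8.5) (footprint 11.5×14.5) is included at this height (area 166.75 mm²); Taking the first minus the rest: starting from the 21×24 cube (504.00 mm²), the r=6.5 cylinder at (-3, 0.5) partially overlaps it — only the 15.99 mm² overlap (of its 131.88 mm²) is removed, clipping the outline; the 16×10.5 cube at (12.5, -4) partially overlaps it — only the 55.25 mm² overlap (of its 168.00 mm²) is removed, clipping the outline; the 11.5×14.5 cube at (4.5, 8.5) lies wholly inside it (removes its full 166.75 mm² and its 52.00 mm outline becomes a hole wall) — area = 266.01 mm²; the r=11.5 cylinder at (12, 14.5) contributes a regular 32-gon of circumradius 11.5 (area = (32/2)·11.500²·sin(360°/32) = 412.81 mm²); Taking the union: the regions partially overlap — summed areas 678.82 mm² minus the doubly-counted overlap 187.20 mm² gives 491.62 mm² — area = 491.62 mm². Overall, the cross-section is a single solid region. Net area = 491.62 mm².

491.62 mm²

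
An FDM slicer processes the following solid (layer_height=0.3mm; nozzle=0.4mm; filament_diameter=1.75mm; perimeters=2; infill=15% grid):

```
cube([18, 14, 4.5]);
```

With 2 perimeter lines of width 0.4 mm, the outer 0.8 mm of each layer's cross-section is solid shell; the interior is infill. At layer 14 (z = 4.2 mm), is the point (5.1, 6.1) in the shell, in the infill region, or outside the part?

infill

At z = 4.2 mm: the cube (footprint 18×14) is included at this height. Overall, the cross-section is a single solid region. The nearest boundary edge runs (0.00, 14.00)→(0.00, 0.00); distance from the point to it = 5.10 mm. The point is inside the cross-section and 5.10 mm from the nearest boundary — more than the 0.8 mm shell width (2 × 0.4), so it's in the infill interior.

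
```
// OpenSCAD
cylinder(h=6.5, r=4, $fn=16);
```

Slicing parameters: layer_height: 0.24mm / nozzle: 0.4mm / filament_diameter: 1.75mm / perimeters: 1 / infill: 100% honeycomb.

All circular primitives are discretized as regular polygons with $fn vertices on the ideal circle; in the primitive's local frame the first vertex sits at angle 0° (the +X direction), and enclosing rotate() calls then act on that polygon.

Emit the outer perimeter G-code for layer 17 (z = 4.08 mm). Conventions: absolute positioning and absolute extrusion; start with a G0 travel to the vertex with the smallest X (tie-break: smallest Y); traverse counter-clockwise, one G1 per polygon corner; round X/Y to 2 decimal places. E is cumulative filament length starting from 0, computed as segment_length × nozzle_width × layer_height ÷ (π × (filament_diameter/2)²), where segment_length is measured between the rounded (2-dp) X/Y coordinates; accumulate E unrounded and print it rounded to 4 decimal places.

At z = 4.08 mm: the r=4 cylinder gives a regular 16-gon of circumradius 4 (constant along its height). The outline is a single polygon with 16 vertices. Extrusion per mm of travel: 0.4 × 0.24 / (π × 0.875²) = 0.039912. Accumulating E over each segment gives final E = 0.9973.

G0 X-4.00 Y0.00 Z4.08
G1 X-3.70 Y-1.53 E0.0622
G1 X-2.83 Y-2.83 E0.1247
G1 X-1.53 Y-3.70 E0.1871
G1 X0.00 Y-4.00 E0.2493
G1 X1.53 Y-3.70 E0.3116
G1 X2.83 Y-2.83 E0.3740
G1 X3.70 Y-1.53 E0.4364
G1 X4.00 Y0.00 E0.4986
G1 X3.70 Y1.53 E0.5609
G1 X2.83 Y2.83 E0.6233
G1 X1.53 Y3.70 E0.6857
G1 X0.00 Y4.00 E0.7480
G1 X-1.53 Y3.70 E0.8102
G1 X-2.83 Y2.83 E0.8726
G1 X-3.70 Y1.53 E0.9351
G1 X-4.00 Y0.00 E0.9973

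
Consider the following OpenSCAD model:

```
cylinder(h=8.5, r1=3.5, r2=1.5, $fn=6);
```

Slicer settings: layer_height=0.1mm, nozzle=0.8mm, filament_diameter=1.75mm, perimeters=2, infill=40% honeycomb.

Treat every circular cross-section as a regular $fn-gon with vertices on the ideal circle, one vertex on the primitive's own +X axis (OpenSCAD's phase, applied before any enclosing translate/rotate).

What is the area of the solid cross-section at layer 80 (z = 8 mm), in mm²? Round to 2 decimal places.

6.80 mm²

At z = 8 mm: the cone: at t=0.941 of its height the radius interpolates to r₁+(r₂−r₁)t = 1.618, giving a regular 6-gon of that circumradius (area = (6/2)·1.618²·sin(360°/6) = 6.80 mm²). Overall, the cross-section is a single solid region. Net area = 6.80 mm².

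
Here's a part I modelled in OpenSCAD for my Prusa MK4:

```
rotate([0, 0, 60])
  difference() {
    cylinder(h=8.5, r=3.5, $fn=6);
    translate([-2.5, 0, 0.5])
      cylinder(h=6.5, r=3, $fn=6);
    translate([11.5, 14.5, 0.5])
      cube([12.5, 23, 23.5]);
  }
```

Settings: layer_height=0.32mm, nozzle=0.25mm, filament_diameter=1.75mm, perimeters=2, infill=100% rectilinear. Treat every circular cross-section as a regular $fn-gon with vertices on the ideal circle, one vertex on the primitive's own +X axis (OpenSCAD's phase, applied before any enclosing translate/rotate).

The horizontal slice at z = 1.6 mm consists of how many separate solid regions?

1

At z = 1.6 mm: the cylinder: section is a regular 6-gon, circumradius r=3.5; the cylinder at (-2.5, 0): section is a regular 6-gon, circumradius r=3; the 12.5×23 cube at (11.5, 14.5) contributes its full rectangle; Subtracting the remaining from the first: starting from the r=3.5 cylinder, the r=3 cylinder at (-2.5, 0) partially overlaps it — only the 12.99 mm² overlap (of its 23.38 mm²) is removed, clipping the outline; the 12.5×23 cube at (11.5, 14.5) misses the remaining region (no effect) — 1 connected region; (rotated 60° about Z; rotation is an isometry so areas/perimeters/island counts are preserved). The result has 1 disconnected region.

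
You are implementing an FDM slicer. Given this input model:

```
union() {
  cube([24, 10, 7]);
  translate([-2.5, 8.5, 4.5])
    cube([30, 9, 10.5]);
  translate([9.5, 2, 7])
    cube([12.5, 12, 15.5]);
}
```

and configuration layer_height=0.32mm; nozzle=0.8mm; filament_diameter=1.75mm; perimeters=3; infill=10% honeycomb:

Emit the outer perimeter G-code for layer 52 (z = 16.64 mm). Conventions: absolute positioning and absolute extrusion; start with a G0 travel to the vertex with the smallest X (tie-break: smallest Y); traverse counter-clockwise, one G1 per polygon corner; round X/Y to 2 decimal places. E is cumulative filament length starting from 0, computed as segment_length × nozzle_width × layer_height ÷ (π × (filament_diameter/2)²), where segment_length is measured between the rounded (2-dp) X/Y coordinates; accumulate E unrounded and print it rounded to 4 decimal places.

G0 X9.50 Y2.00 Z16.64
G1 X22.00 Y2.00 E1.3304
G1 X22.00 Y14.00 E2.6076
G1 X9.50 Y14.00 E3.9380
G1 X9.50 Y2.00 E5.2152

At z = 16.64 mm: the cube is absent (z outside [0, 7]); the cube at (-2.5, 8.5) is absent (z outside [4.5, 15]); the cube at (9.5, 2) is present — its section is the full 12.5×12 rectangle; Merging all regions: only the 12.5×12 cube at (9.5, 2) is present, so the union is just that shape — 1 connected region. The outline is a single polygon with 4 vertices. Extrusion per mm of travel: 0.8 × 0.32 / (π × 0.875²) = 0.106432. Accumulating E over each segment gives final E = 5.2152.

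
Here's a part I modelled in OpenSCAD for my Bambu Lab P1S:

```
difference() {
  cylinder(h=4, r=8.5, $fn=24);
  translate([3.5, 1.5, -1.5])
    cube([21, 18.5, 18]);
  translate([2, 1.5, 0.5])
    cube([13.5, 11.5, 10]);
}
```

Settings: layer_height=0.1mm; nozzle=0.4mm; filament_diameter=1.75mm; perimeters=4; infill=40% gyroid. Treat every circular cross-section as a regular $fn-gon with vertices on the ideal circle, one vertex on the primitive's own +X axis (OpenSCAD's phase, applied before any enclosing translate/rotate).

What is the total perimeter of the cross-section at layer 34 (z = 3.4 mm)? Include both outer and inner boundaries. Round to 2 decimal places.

At z = 3.4 mm: the r=8.5 cylinder gives a regular 24-gon of circumradius 8.5 (constant along its height) (perimeter = 2·24·8.500·sin(180°/24) = 53.25 mm); the 21×18.5 cube at (3.5, 1.5) contributes its full rectangle (perimeter 79.00 mm); the cube at (2, 1.5) is present — its section is the full 13.5×11.5 rectangle (perimeter 50.00 mm); After the difference (first − rest): starting from the r=8.5 cylinder, the 21×18.5 cube at (3.5, 1.5) partially overlaps it — only the 20.04 mm² overlap (of its 388.50 mm²) is removed, clipping the outline; the 13.5×11.5 cube at (2, 1.5) partially overlaps it — only the 9.72 mm² overlap (of its 155.25 mm²) is removed, clipping the outline — boundary = 56.51 mm. Overall, the cross-section is a single solid region. Total boundary length (outer) = 56.51 mm.

56.51 mm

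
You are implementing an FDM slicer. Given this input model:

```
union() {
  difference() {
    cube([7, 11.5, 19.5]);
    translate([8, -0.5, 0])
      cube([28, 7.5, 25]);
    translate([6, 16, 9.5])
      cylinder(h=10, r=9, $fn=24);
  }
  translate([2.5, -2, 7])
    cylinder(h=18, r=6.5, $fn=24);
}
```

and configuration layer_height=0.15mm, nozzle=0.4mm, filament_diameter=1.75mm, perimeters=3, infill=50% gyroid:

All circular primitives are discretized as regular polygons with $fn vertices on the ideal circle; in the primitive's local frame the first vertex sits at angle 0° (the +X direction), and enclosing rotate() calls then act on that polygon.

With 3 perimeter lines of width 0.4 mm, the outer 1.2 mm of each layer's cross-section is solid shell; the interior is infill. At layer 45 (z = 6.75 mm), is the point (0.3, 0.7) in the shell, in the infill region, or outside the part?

At z = 6.75 mm: the 7×11.5 cube contributes its full rectangle; the cube at (8, -0.5) (footprint 28×7.5) is included at this height; the cylinder at (6, 16) is not intersected at this z (z outside [9.5, 19.5]); After the difference (first − rest): starting from the 7×11.5 cube, the 28×7.5 cube at (8, -0.5) misses the remaining region (no effect) — 1 connected region; the cylinder at (2.5, -2) is not intersected at this z (z outside [7, 25]); Taking the union: only that combined region is present, so the union is just that shape — 1 connected region. Overall, the cross-section is a single solid region. The nearest boundary edge runs (0.00, 0.00)→(0.00, 11.50); distance from the point to it = 0.30 mm. The point is inside the cross-section, 0.30 mm from the nearest boundary — within the 1.2 mm shell band (3 × 0.4).

shell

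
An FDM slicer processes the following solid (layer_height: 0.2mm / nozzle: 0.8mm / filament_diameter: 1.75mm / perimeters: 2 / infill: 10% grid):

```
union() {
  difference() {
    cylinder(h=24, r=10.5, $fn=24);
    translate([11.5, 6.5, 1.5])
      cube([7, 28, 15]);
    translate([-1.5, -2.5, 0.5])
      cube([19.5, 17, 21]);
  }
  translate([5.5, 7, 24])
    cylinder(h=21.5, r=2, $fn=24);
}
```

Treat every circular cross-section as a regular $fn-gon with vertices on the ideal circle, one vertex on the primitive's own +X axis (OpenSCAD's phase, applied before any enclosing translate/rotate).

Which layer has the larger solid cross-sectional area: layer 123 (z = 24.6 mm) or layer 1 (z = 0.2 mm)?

Layer 123 (z = 24.6): the cylinder is absent (z outside [0, 24]); the cube at (11.5, 6.5) is not intersected at this z (z outside [1.5, 16.5]); the cube at (-1.5, -2.5) does not reach this height (z outside [0.5, 21.5]); Taking the first minus the rest: the first operand is absent here, so nothing remains; the r=2 cylinder at (5.5, 7) gives a regular 24-gon of circumradius 2 (constant along its height) (area = (24/2)·2.000²·sin(360°/24) = 12.42 mm²); Combining (union): only the r=2 cylinder at (5.5, 7) is present, so the union is just that shape — area = 12.42 mm². So its area = 12.42 mm². Layer 1 (z = 0.2): the r=10.5 cylinder contributes a regular 24-gon of circumradius 10.5 (area = (24/2)·10.500²·sin(360°/24) = 342.42 mm²); the cube at (11.5, 6.5) does not reach this height (z outside [1.5, 16.5]); the cube at (-1.5, -2.5) is absent (z outside [0.5, 21.5]); Subtracting the remaining from the first: none of the subtracted shapes is present at this height, so the r=10.5 cylinder is unchanged — area = 342.42 mm²; the cylinder at (5.5, 7) is absent (z outside [24, 45.5]); Combining (union): only that combined region is present, so the union is just that shape — area = 342.42 mm². So its area = 342.42 mm². Layer 1 is larger (342.42 vs 12.42 mm²).

layer 1 (z = 0.2 mm)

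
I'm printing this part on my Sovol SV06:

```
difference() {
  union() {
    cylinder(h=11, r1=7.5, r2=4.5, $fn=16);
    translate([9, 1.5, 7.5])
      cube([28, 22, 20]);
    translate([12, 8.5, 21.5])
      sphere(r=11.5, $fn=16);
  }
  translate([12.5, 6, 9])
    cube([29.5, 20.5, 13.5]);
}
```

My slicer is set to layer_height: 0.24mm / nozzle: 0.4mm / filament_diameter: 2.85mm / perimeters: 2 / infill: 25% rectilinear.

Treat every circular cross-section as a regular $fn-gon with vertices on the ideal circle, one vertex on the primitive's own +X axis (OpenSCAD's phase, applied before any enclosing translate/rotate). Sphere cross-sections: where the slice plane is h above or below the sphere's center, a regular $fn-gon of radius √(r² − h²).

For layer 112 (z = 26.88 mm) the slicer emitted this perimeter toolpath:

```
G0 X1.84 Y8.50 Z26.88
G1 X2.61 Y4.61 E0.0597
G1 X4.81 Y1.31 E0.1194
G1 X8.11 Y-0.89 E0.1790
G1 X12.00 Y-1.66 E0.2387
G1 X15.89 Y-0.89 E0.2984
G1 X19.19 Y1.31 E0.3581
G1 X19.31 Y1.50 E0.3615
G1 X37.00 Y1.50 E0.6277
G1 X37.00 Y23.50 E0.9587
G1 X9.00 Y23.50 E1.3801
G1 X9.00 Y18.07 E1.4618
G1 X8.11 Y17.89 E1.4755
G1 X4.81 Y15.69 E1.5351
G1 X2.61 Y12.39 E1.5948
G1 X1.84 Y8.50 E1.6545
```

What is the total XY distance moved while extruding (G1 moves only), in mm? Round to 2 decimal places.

109.95 mm

Sum the Euclidean lengths of each G1 segment: total = 109.95 mm.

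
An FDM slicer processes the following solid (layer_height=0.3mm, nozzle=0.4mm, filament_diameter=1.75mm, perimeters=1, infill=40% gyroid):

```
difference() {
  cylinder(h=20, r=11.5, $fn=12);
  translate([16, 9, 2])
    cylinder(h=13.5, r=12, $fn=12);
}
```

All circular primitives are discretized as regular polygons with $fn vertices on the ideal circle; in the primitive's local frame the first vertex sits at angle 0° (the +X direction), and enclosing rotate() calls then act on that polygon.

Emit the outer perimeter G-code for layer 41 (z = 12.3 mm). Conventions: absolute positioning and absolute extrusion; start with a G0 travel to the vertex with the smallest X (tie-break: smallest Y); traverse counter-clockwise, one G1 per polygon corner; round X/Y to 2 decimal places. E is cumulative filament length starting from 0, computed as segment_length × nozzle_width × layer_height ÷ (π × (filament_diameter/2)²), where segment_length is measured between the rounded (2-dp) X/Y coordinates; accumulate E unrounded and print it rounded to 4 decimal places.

At z = 12.3 mm: the r=11.5 cylinder contributes a regular 12-gon of circumradius 11.5; the r=12 cylinder at (16, 9) contributes a regular 12-gon of circumradius 12; Taking the first minus the rest: starting from the r=11.5 cylinder, the r=12 cylinder at (16, 9) partially overlaps it — only the 43.89 mm² overlap (of its 432.00 mm²) is removed, clipping the outline — 1 connected region. The outline is a single polygon with 14 vertices. Extrusion per mm of travel: 0.4 × 0.3 / (π × 0.875²) = 0.049890. Accumulating E over each segment gives final E = 3.5545.

G0 X-11.50 Y0.00 Z12.30
G1 X-9.96 Y-5.75 E0.2970
G1 X-5.75 Y-9.96 E0.5940
G1 X0.00 Y-11.50 E0.8910
G1 X5.75 Y-9.96 E1.1880
G1 X9.96 Y-5.75 E1.4850
G1 X11.05 Y-1.67 E1.6957
G1 X10.00 Y-1.39 E1.7499
G1 X5.61 Y3.00 E2.0597
G1 X4.00 Y9.00 E2.3696
G1 X4.36 Y10.33 E2.4383
G1 X0.00 Y11.50 E2.6635
G1 X-5.75 Y9.96 E2.9605
G1 X-9.96 Y5.75 E3.2576
G1 X-11.50 Y0.00 E3.5545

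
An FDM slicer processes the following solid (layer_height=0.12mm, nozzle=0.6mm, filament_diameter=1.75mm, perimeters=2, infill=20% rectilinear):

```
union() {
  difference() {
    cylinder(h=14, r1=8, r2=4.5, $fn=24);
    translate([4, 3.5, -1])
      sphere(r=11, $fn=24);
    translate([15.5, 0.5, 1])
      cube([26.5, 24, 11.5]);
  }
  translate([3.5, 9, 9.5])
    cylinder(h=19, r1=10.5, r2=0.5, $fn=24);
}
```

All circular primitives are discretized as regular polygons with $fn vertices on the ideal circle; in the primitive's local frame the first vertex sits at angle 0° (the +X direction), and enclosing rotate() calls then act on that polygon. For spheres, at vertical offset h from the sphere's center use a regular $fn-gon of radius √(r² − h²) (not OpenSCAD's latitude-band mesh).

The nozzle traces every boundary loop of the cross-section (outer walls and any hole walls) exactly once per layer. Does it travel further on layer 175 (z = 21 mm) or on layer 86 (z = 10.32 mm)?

layer 86 (z = 10.32 mm)

Layer 175 (z = 21): the cone is not intersected at this z (z outside [0, 14]); the sphere at (4, 3.5) does not reach this height (|z−center|=22.000 > r=11); the cube at (15.5, 0.5) is absent (z outside [1, 12.5]); After the difference (first − rest): the first operand is absent here, so nothing remains; the cone at (3.5, 9) contributes a regular 24-gon of circumradius 4.447 (interpolated between r1=10.5 and r2=0.5 at t=0.605) (perimeter = 2·24·4.447·sin(180°/24) = 27.86 mm); Combining (union): only the cone at (3.5, 9) is present, so the union is just that shape — boundary = 27.86 mm. So its perimeter = 27.86 mm. Layer 86 (z = 10.32): the cone (r1=8→r2=4.5) has section circumradius 5.420 here — a regular 24-gon (perimeter = 2·24·5.420·sin(180°/24) = 33.96 mm); the sphere at (4, 3.5) does not reach this height (|z−center|=11.320 > r=11); the 26.5×24 cube at (15.5, 0.5) contributes its full rectangle (perimeter 101.00 mm); Taking the first minus the rest: starting from the cone, the 26.5×24 cube at (15.5, 0.5) misses the remaining region (no effect) — boundary = 33.96 mm; the cone at (3.5, 9) contributes a regular 24-gon of circumradius 10.068 (interpolated between r1=10.5 and r2=0.5 at t=0.043) (perimeter = 2·24·10.068·sin(180°/24) = 63.08 mm); Combining (union): the regions partially overlap (shared area 44.05 mm²), so the edge portions inside another operand are dropped and the merged outline is re-measured after clipping — boundary = 71.30 mm. So its perimeter = 71.30 mm. Layer 86 is larger (71.30 vs 27.86 mm).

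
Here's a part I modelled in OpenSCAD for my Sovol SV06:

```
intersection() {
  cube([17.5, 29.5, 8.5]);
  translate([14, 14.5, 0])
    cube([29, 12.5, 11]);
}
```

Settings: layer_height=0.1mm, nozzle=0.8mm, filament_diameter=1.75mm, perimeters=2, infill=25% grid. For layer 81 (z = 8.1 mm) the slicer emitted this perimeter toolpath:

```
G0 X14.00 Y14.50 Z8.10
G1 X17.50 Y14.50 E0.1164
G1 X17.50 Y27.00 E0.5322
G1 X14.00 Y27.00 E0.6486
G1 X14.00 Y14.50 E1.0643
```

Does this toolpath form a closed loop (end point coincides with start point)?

Start point (G0): (14.00, 14.50). End point (last G1): the path returns to the start — closed.

yes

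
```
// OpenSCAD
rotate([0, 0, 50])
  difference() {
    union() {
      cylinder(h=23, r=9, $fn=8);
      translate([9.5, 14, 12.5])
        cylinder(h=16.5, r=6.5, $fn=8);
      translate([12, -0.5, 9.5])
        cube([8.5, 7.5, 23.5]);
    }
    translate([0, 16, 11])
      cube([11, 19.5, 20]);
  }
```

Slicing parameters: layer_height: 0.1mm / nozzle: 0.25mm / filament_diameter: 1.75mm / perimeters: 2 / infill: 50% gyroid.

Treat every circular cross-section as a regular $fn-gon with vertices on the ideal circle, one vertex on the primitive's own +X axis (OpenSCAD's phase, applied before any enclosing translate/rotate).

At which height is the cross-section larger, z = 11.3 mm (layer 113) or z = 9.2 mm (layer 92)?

Layer 113 (z = 11.3): the r=9 cylinder contributes a regular 8-gon of circumradius 9 (area = (8/2)·9.000²·sin(360°/8) = 229.10 mm²); the cylinder at (9.5, 14) does not reach this height (z outside [12.5, 29]); the cube at (12, -0.5) is present — its section is the full 8.5×7.5 rectangle (area 63.75 mm²); Combining (union): the 2 present regions are separate (no shared area or edge), so areas and boundary lengths simply add and each stays a separate island — area = 292.85 mm²; the 11×19.5 cube at (0, 16) contributes its full rectangle (area 214.50 mm²); Taking the first minus the rest: starting from that combined region (292.85 mm²), the 11×19.5 cube at (0, 16) misses the remaining region (no effect) — area = 292.85 mm²; (whole slice rotated 50° about Z — lengths, areas and connectivity unchanged). So its area = 292.85 mm². Layer 92 (z = 9.2): the r=9 cylinder gives a regular 8-gon of circumradius 9 (constant along its height) (area = (8/2)·9.000²·sin(360°/8) = 229.10 mm²); the cylinder at (9.5, 14) is not intersected at this z (z outside [12.5, 29]); the cube at (12, -0.5) is not intersected at this z (z outside [9.5, 33]); Merging all regions: only the r=9 cylinder is present, so the union is just that shape — area = 229.10 mm²; the cube at (0, 16) does not reach this height (z outside [11, 31]); Taking the first minus the rest: none of the subtracted shapes is present at this height, so that combined region is unchanged — area = 229.10 mm²; (rotated 50° about Z; rotation is an isometry so areas/perimeters/island counts are preserved). So its area = 229.10 mm². Layer 113 is larger (292.85 vs 229.10 mm²).

layer 113 (z = 11.3 mm)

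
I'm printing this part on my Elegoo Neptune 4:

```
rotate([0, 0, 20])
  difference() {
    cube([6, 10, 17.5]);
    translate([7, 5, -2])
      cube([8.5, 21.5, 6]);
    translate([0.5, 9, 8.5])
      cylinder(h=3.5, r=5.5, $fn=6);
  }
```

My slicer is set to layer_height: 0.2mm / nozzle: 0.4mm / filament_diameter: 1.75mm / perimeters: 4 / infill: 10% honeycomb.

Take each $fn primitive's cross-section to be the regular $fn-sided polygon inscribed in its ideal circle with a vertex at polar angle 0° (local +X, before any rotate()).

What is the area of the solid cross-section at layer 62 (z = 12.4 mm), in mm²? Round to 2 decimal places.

60.00 mm²

At z = 12.4 mm: the cube (footprint 6×10) is included at this height (area 60.00 mm²); the cube at (7, 5) is absent (z outside [-2, 4]); the cylinder at (0.5, 9) does not reach this height (z outside [8.5, 12]); Taking the first minus the rest: none of the subtracted shapes is present at this height, so the 6×10 cube is unchanged — area = 60.00 mm²; (whole slice rotated 20° about Z — lengths, areas and connectivity unchanged). Overall, the cross-section is a single solid region. Net area = 60.00 mm².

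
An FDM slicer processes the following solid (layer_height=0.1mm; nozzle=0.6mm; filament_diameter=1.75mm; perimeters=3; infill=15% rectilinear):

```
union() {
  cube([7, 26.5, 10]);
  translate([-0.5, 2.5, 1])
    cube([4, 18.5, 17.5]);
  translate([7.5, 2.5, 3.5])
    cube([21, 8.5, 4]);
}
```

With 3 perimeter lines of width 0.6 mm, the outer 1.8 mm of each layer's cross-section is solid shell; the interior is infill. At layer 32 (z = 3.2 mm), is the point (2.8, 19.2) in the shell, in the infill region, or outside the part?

At z = 3.2 mm: the 7×26.5 cube contributes its full rectangle; the cube at (-0.5, 2.5) is present — its section is the full 4×18.5 rectangle; the cube at (7.5, 2.5) is not intersected at this z (z outside [3.5, 7.5]); Taking the union: the regions partially overlap (shared area 64.75 mm²), so overlapping operands fuse into one piece — 1 connected region. Overall, the cross-section is a single solid region. The nearest boundary edge runs (-0.50, 2.50)→(-0.50, 21.00); distance from the point to it = 3.30 mm. The point is inside the cross-section and 3.30 mm from the nearest boundary — more than the 1.8 mm shell width (3 × 0.6), so it's in the infill interior.

infill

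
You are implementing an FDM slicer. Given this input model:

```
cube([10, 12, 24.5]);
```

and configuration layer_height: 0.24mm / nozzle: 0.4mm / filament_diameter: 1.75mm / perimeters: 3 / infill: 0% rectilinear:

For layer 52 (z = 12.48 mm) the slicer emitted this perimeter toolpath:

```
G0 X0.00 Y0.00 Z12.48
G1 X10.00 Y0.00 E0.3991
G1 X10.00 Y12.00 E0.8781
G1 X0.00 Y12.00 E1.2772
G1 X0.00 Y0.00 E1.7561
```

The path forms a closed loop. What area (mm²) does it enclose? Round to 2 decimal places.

Apply the shoelace formula to the sequence of (X, Y) vertices; enclosed area = 120.00 mm².

120.00 mm²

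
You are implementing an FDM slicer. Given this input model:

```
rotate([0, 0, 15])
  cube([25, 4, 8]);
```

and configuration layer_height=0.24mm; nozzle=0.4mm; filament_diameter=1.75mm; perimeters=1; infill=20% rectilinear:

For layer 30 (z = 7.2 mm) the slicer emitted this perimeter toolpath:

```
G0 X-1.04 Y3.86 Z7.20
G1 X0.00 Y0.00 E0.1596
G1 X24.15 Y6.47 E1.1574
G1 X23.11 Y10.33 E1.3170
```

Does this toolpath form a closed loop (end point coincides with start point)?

no

Start point (G0): (-1.04, 3.86). End point (last G1): the path does not return to the start — open.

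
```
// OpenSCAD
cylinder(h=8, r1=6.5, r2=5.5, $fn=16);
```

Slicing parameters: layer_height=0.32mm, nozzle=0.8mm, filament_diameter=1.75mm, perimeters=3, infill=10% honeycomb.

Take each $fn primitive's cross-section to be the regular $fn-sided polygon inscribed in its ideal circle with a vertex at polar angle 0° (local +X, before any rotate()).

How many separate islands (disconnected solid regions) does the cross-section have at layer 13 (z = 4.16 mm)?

At z = 4.16 mm: the cone: at t=0.520 of its height the radius interpolates to r₁+(r₂−r₁)t = 5.980, giving a regular 16-gon of that circumradius. Overall, the cross-section is a single solid region. Island count = 1.

1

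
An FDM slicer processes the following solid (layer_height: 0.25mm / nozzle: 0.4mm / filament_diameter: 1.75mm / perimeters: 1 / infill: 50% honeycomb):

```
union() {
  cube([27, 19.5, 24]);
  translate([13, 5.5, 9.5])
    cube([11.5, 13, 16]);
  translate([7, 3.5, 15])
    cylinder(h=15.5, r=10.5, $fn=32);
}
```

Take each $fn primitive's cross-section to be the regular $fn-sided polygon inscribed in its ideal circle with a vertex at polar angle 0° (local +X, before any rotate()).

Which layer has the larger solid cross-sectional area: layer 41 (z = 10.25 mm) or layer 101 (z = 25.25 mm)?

layer 41 (z = 10.25 mm)

Layer 41 (z = 10.25): the cube (footprint 27×19.5) is included at this height (area 526.50 mm²); the cube at (13, 5.5) (footprint 11.5×13) is included at this height (area 149.50 mm²); the cylinder at (7, 3.5) is absent (z outside [15, 30.5]); Taking the union: the 11.5×13 cube at (13, 5.5) lies entirely inside the 27×19.5 cube, so the union is just the 27×19.5 cube — area = 526.50 mm². So its area = 526.50 mm². Layer 101 (z = 25.25): the cube is not intersected at this z (z outside [0, 24]); the 11.5×13 cube at (13, 5.5) contributes its full rectangle (area 149.50 mm²); the cylinder at (7, 3.5): section is a regular 32-gon, circumradius r=10.5 (area = (32/2)·10.500²·sin(360°/32) = 344.14 mm²); Merging all regions: the regions partially overlap — summed areas 493.64 mm² minus the doubly-counted overlap 18.06 mm² gives 475.58 mm² — area = 475.58 mm². So its area = 475.58 mm². Layer 41 is larger (526.50 vs 475.58 mm²).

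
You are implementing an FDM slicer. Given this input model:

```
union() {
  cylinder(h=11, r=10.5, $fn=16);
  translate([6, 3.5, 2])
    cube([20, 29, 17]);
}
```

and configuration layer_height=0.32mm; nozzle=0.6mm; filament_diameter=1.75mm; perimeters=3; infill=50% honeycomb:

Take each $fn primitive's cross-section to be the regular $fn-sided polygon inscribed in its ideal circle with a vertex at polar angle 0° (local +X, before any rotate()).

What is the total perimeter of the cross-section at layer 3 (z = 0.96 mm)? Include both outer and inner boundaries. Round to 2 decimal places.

65.55 mm

At z = 0.96 mm: the r=10.5 cylinder contributes a regular 16-gon of circumradius 10.5 (perimeter = 2·16·10.500·sin(180°/16) = 65.55 mm); the cube at (6, 3.5) is absent (z outside [2, 19]); Combining (union): only the r=10.5 cylinder is present, so the union is just that shape — boundary = 65.55 mm. Overall, the cross-section is a single solid region. Total boundary length (outer) = 65.55 mm.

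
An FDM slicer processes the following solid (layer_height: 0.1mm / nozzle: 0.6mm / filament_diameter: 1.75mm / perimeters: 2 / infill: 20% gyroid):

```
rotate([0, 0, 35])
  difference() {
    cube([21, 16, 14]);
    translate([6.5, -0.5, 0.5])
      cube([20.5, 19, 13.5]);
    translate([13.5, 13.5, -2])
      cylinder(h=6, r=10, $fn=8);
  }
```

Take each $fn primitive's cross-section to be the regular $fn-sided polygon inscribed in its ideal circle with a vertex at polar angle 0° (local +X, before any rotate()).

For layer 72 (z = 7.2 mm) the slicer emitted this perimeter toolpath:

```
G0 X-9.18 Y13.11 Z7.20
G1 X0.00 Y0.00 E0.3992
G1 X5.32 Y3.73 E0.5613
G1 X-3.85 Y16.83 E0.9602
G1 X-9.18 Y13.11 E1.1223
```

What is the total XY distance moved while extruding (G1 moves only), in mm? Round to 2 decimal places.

44.99 mm

Sum the Euclidean lengths of each G1 segment: total = 44.99 mm.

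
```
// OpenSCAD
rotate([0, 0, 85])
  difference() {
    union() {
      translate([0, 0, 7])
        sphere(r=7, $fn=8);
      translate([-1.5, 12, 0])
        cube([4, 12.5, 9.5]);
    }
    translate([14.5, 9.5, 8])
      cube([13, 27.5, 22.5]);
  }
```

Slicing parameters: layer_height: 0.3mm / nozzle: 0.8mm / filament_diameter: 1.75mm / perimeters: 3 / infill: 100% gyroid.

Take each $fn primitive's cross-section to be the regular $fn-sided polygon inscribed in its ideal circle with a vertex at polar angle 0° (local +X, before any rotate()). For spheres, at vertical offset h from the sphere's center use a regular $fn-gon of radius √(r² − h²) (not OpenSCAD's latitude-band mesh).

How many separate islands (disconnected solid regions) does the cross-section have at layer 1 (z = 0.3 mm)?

At z = 0.3 mm: the sphere: section is a regular 8-gon, circumradius = √(r²−h²) = √(7²−6.7²) = 2.027; the 4×12.5 cube at (-1.5, 12) contributes its full rectangle; Taking the union: the 2 present regions are separate (no shared area or edge), so areas and boundary lengths simply add and each stays a separate island — 2 connected regions; the cube at (14.5, 9.5) is not intersected at this z (z outside [8, 30.5]); After the difference (first − rest): none of the subtracted shapes is present at this height, so the result so far is unchanged — 2 connected regions; (rotated 85° about Z; rotation is an isometry so areas/perimeters/island counts are preserved). Overall, the cross-section has 2 separate islands. Island count = 2.

2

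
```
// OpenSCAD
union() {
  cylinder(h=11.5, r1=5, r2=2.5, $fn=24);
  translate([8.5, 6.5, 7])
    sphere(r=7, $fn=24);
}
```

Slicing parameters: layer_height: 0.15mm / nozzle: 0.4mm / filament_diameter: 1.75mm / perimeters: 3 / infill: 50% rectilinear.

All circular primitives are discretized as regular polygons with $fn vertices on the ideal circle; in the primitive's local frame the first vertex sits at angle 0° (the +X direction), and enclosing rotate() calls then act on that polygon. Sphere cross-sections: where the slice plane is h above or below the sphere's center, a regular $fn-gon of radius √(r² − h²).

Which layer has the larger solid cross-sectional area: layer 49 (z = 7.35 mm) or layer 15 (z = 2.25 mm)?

Layer 49 (z = 7.35): the cone contributes a regular 24-gon of circumradius 3.402 (interpolated between r1=5 and r2=2.5 at t=0.639) (area = (24/2)·3.402²·sin(360°/24) = 35.95 mm²); the sphere at (8.5, 6.5): section is a regular 24-gon, circumradius = √(r²−h²) = √(7²−0.35²) = 6.991 (area = (24/2)·6.991²·sin(360°/24) = 151.81 mm²); Merging all regions: the 2 present regions are separate (no shared area or edge), so areas and boundary lengths simply add and each stays a separate island — area = 187.75 mm². So its area = 187.75 mm². Layer 15 (z = 2.25): the cone (r1=5→r2=2.5) has section circumradius 4.511 here — a regular 24-gon (area = (24/2)·4.511²·sin(360°/24) = 63.20 mm²); the r=7 sphere at (8.5, 6.5) contributes a regular 24-gon of circumradius √(7²−4.75²) = 5.142 (area = (24/2)·5.142²·sin(360°/24) = 82.11 mm²); Taking the union: the 2 present regions are separate (no shared area or edge), so areas and boundary lengths simply add and each stays a separate island — area = 145.31 mm². So its area = 145.31 mm². Layer 49 is larger (187.75 vs 145.31 mm²).

layer 49 (z = 7.35 mm)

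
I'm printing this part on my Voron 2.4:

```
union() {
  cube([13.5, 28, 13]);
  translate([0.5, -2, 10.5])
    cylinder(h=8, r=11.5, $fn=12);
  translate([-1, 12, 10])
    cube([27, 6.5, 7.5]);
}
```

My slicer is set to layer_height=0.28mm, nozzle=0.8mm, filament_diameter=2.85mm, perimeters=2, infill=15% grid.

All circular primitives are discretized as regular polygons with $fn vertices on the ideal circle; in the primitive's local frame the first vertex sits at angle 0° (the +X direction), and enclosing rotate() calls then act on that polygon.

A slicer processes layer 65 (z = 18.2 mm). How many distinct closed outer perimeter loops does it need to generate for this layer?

1

At z = 18.2 mm: the cube does not reach this height (z outside [0, 13]); the r=11.5 cylinder at (0.5, -2) gives a regular 12-gon of circumradius 11.5 (constant along its height); the cube at (-1, 12) is not intersected at this z (z outside [10, 17.5]); Combining (union): only the r=11.5 cylinder at (0.5, -2) is present, so the union is just that shape — 1 connected region. The result has 1 disconnected region.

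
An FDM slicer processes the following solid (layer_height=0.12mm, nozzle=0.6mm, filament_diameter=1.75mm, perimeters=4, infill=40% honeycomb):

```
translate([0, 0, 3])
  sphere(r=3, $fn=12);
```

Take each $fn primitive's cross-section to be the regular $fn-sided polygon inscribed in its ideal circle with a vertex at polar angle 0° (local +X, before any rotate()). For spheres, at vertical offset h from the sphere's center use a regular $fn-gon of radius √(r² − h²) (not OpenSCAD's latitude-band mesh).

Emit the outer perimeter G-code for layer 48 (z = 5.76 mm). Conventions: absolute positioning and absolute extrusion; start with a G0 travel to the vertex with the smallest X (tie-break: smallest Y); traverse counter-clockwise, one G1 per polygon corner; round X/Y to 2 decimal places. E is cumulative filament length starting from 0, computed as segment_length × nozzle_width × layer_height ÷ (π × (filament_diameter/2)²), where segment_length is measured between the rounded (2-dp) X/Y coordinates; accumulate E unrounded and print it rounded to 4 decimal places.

At z = 5.76 mm: the r=3 sphere slices to a regular 12-gon of circumradius 1.176 (√(r²−h²) with h=2.76 from center). The outline is a single polygon with 12 vertices. Extrusion per mm of travel: 0.6 × 0.12 / (π × 0.875²) = 0.029934. Accumulating E over each segment gives final E = 0.2192.

G0 X-1.18 Y0.00 Z5.76
G1 X-1.02 Y-0.59 E0.0183
G1 X-0.59 Y-1.02 E0.0365
G1 X0.00 Y-1.18 E0.0548
G1 X0.59 Y-1.02 E0.0731
G1 X1.02 Y-0.59 E0.0913
G1 X1.18 Y0.00 E0.1096
G1 X1.02 Y0.59 E0.1279
G1 X0.59 Y1.02 E0.1461
G1 X0.00 Y1.18 E0.1644
G1 X-0.59 Y1.02 E0.1827
G1 X-1.02 Y0.59 E0.2009
G1 X-1.18 Y0.00 E0.2192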